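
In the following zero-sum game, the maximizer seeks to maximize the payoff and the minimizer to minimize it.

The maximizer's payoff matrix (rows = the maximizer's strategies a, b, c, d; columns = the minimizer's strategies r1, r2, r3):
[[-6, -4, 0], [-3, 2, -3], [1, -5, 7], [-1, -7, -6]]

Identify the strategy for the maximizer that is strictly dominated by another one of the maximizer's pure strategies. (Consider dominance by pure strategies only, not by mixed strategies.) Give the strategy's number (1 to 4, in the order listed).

Compare d with c: 1 > -1, -5 > -7, 7 > -6.
So c strictly dominates d for the maximizer; d is strictly dominated.

4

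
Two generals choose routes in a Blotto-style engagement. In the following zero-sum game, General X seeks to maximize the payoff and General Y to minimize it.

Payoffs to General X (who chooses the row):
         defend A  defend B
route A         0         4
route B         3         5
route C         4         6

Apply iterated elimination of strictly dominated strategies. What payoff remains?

Row route B is strictly dominated by row route C (4>3, 6>5); eliminate route B.
Column defend B is strictly dominated by defend A for General Y (0<4, 4<6); eliminate defend B.
Row route A is strictly dominated by row route C (4>0); eliminate route A.
Only (route C, defend A) remains, with payoff 4.

4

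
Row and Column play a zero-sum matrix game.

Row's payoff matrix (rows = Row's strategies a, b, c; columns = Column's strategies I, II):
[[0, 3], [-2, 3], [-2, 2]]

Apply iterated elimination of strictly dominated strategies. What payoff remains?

Column II is strictly dominated by I for Column (0<3, -2<3, -2<2); eliminate II.
Row c is strictly dominated by row a (0>-2); eliminate c.
Row b is strictly dominated by row a (0>-2); eliminate b.
Only (a, I) remains, with payoff 0.

0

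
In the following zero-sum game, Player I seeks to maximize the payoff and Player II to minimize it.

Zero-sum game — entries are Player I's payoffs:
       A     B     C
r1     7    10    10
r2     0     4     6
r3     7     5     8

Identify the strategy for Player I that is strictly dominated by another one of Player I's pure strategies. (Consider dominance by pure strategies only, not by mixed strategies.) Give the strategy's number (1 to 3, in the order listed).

Compare r2 with r1: 7 > 0, 10 > 4, 10 > 6.
So r1 strictly dominates r2 for Player I; r2 is strictly dominated.

2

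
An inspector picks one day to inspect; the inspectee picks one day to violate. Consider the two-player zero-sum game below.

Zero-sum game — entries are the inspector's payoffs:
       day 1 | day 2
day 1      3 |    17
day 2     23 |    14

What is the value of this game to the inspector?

349/23

Row minima are 3 and 14, so the inspector's maximin is 14; column maxima are 23 and 17, so the inspectee's minimax is 17. These differ, so the equilibrium is in mixed strategies.
Let the inspector play day 1 with probability p. The inspectee is indifferent when 3p + 23(1−p) = 17p + 14(1−p), giving p = 9/23.
Let the inspectee play day 1 with probability q. The inspector is indifferent when 3q + 17(1−q) = 23q + 14(1−q), giving q = 3/23.
The value is 3·(3/23) + (17)·(20/23) = 349/23.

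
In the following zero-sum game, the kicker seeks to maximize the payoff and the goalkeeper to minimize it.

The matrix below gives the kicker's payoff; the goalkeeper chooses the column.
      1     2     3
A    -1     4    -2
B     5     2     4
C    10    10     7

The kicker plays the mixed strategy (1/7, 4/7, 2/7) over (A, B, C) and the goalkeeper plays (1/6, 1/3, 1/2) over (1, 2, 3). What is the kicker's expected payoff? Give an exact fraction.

Against (1/6, 1/3, 1/2), each row's expected payoff is A: 1/6; B: 7/2; C: 17/2.
Taking the (1/7, 4/7, 2/7)-weighted average: (1/7)·(1/6) + (4/7)·(7/2) + (2/7)·(17/2) = 187/42.

187/42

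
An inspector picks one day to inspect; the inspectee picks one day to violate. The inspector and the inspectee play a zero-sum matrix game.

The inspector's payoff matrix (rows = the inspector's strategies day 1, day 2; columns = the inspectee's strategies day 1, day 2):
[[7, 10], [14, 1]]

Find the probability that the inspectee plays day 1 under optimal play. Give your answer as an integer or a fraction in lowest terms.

Row minima are 7 and 1, so the inspector's maximin is 7; column maxima are 14 and 10, so the inspectee's minimax is 10. These differ, so the equilibrium is in mixed strategies.
Let the inspectee play day 1 with probability q. The inspector is indifferent when 7q + 10(1−q) = 14q + (1−q), giving q = 9/16.

9/16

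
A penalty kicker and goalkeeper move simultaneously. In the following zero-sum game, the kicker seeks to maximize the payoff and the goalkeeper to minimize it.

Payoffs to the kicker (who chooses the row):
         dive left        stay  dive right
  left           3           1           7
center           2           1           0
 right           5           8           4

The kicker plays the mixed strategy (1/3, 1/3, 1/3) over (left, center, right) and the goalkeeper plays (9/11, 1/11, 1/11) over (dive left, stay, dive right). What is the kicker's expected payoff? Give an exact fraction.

Against (9/11, 1/11, 1/11), each row's expected payoff is left: 35/11; center: 19/11; right: 57/11.
Taking the (1/3, 1/3, 1/3)-weighted average: (1/3)·(35/11) + (1/3)·(19/11) + (1/3)·(57/11) = 37/11.

37/11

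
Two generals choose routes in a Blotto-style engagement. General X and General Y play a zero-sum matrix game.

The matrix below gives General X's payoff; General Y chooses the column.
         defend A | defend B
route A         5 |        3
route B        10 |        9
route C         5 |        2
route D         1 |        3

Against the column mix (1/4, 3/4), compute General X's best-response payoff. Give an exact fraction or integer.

37/4

route A: (5)·(1/4) + (3)·(3/4) = 7/2.
route B: (10)·(1/4) + (9)·(3/4) = 37/4.
route C: (5)·(1/4) + (2)·(3/4) = 11/4.
route D: (1)·(1/4) + (3)·(3/4) = 5/2.
The best pure response is route B with expected payoff 37/4.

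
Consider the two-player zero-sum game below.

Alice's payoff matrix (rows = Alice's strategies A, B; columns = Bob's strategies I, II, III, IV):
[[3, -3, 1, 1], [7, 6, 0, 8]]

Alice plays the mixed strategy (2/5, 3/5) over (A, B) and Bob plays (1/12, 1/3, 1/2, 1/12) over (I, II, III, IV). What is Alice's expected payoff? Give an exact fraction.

113/60

Against (1/12, 1/3, 1/2, 1/12), each row's expected payoff is A: -1/6; B: 13/4.
Taking the (2/5, 3/5)-weighted average: (2/5)·(-1/6) + (3/5)·(13/4) = 113/60.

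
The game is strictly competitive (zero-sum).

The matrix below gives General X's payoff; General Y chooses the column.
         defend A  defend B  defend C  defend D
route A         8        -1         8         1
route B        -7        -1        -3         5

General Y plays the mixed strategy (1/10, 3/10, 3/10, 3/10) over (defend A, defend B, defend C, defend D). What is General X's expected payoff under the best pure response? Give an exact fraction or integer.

route A: (8)·(1/10) + (-1)·(3/10) + (8)·(3/10) + (1)·(3/10) = 16/5.
route B: (-7)·(1/10) + (-1)·(3/10) + (-3)·(3/10) + (5)·(3/10) = -2/5.
The best pure response is route A with expected payoff 16/5.

16/5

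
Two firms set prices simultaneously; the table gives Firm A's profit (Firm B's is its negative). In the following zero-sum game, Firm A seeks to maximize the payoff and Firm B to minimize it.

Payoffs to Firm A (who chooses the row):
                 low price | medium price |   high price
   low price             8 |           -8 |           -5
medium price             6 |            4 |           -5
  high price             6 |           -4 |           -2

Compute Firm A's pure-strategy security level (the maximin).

-4

The worst-case payoff for each row is low price: -8, medium price: -5, high price: -4.
The best of these is -4.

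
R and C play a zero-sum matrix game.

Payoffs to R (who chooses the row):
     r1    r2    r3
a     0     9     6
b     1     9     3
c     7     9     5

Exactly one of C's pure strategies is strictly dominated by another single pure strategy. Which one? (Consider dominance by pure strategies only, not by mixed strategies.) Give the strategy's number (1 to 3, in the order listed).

2

C prefers columns that give R less. Compare r2 with r1: 0 < 9, 1 < 9, 7 < 9.
So r1 strictly dominates r2 for C; r2 is strictly dominated.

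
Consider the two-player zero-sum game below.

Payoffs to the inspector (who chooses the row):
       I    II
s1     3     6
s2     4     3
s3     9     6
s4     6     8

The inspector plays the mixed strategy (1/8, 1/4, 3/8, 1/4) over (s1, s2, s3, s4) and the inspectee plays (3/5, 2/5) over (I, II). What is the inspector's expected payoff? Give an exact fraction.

Against (3/5, 2/5), each row's expected payoff is s1: 21/5; s2: 18/5; s3: 39/5; s4: 34/5.
Taking the (1/8, 1/4, 3/8, 1/4)-weighted average: (1/8)·(21/5) + (1/4)·(18/5) + (3/8)·(39/5) + (1/4)·(34/5) = 121/20.

121/20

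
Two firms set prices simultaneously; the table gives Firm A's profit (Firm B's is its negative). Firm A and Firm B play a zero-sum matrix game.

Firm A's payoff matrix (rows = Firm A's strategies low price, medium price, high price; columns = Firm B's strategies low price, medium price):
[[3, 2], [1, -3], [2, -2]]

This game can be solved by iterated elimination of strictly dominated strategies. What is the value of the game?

2

Row medium price is strictly dominated by row low price (3>1, 2>-3); eliminate medium price.
Column low price is strictly dominated by medium price for Firm B (2<3, -2<2); eliminate low price.
Row high price is strictly dominated by row low price (2>-2); eliminate high price.
Only (low price, medium price) remains, with payoff 2.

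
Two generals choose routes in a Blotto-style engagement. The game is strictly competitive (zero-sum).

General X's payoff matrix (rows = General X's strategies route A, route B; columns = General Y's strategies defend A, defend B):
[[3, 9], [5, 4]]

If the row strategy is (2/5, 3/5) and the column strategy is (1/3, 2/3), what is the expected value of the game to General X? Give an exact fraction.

Against (1/3, 2/3), each row's expected payoff is route A: 7; route B: 13/3.
Taking the (2/5, 3/5)-weighted average: (2/5)·(7) + (3/5)·(13/3) = 27/5.

27/5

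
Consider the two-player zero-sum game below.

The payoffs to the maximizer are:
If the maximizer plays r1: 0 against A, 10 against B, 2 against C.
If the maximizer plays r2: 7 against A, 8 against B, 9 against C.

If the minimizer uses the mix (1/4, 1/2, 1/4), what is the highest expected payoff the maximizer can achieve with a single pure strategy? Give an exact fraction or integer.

r1: (0)·(1/4) + (10)·(1/2) + (2)·(1/4) = 11/2.
r2: (7)·(1/4) + (8)·(1/2) + (9)·(1/4) = 8.
The best pure response is r2 with expected payoff 8.

8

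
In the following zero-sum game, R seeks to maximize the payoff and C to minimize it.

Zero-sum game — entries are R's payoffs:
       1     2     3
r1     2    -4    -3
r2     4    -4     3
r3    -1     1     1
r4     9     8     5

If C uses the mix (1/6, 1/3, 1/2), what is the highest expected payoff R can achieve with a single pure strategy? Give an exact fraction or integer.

r1: (2)·(1/6) + (-4)·(1/3) + (-3)·(1/2) = -5/2.
r2: (4)·(1/6) + (-4)·(1/3) + (3)·(1/2) = 5/6.
r3: (-1)·(1/6) + (1)·(1/3) + (1)·(1/2) = 2/3.
r4: (9)·(1/6) + (8)·(1/3) + (5)·(1/2) = 20/3.
The best pure response is r4 with expected payoff 20/3.

20/3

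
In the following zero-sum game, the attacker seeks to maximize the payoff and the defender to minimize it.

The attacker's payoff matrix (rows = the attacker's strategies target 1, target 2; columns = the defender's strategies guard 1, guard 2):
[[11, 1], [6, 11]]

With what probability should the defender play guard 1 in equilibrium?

Row minima are 1 and 6, so the attacker's maximin is 6; column maxima are 11 and 11, so the defender's minimax is 11. These differ, so the equilibrium is in mixed strategies.
Let the defender play guard 1 with probability q. The attacker is indifferent when 11q + (1−q) = 6q + 11(1−q), giving q = 2/3.

2/3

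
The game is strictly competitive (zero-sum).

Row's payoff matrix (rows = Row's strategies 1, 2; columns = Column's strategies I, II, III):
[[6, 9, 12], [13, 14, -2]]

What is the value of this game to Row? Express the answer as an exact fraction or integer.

Column II is strictly dominated by I for Column (it gives Row more in every row).
The remaining 2×2 game on (1, 2) × (I, III) has no saddle point. Let Row play 1 with probability p; indifference gives 6p + 13(1−p) = 12p − 2(1−p), so p = 5/7.
Similarly Column's optimal q on I is 2/3, and the value is 6·(2/3) + (12)·(1/3) = 8.

8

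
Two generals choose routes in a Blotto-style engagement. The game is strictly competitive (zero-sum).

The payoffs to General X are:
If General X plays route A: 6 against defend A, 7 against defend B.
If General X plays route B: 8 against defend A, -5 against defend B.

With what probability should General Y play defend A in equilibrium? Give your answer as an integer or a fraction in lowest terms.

Row minima are 6 and -5, so General X's maximin is 6; column maxima are 8 and 7, so General Y's minimax is 7. These differ, so the equilibrium is in mixed strategies.
Let General Y play defend A with probability q. General X is indifferent when 6q + 7(1−q) = 8q − 5(1−q), giving q = 6/7.

6/7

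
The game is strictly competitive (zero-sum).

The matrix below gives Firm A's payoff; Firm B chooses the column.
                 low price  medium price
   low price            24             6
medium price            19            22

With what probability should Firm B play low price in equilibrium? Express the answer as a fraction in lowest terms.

16/21

Row minima are 6 and 19, so Firm A's maximin is 19; column maxima are 24 and 22, so Firm B's minimax is 22. These differ, so the equilibrium is in mixed strategies.
Let Firm B play low price with probability q. Firm A is indifferent when 24q + 6(1−q) = 19q + 22(1−q), giving q = 16/21.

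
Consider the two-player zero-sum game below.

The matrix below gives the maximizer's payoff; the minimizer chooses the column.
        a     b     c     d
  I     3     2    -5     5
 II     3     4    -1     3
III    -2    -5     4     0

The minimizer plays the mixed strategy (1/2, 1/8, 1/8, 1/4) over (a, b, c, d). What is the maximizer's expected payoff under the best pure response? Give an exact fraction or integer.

21/8

I: (3)·(1/2) + (2)·(1/8) + (-5)·(1/8) + (5)·(1/4) = 19/8.
II: (3)·(1/2) + (4)·(1/8) + (-1)·(1/8) + (3)·(1/4) = 21/8.
III: (-2)·(1/2) + (-5)·(1/8) + (4)·(1/8) + (0)·(1/4) = -9/8.
The best pure response is II with expected payoff 21/8.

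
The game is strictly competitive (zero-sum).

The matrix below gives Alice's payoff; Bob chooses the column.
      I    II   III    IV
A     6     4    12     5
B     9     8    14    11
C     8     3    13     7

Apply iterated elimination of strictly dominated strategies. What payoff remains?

8

Column I is strictly dominated by II for Bob (4<6, 8<9, 3<8); eliminate I.
Row A is strictly dominated by row B (8>4, 14>12, 11>5); eliminate A.
Row C is strictly dominated by row B (8>3, 14>13, 11>7); eliminate C.
Column III is strictly dominated by II for Bob (8<14); eliminate III.
Column IV is strictly dominated by II for Bob (8<11); eliminate IV.
Only (B, II) remains, with payoff 8.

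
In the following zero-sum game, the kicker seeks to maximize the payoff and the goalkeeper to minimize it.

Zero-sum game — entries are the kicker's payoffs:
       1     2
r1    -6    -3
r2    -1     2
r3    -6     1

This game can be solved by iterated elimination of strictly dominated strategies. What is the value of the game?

-1

Row r1 is strictly dominated by row r2 (-1>-6, 2>-3); eliminate r1.
Column 2 is strictly dominated by 1 for the goalkeeper (-1<2, -6<1); eliminate 2.
Row r3 is strictly dominated by row r2 (-1>-6); eliminate r3.
Only (r2, 1) remains, with payoff -1.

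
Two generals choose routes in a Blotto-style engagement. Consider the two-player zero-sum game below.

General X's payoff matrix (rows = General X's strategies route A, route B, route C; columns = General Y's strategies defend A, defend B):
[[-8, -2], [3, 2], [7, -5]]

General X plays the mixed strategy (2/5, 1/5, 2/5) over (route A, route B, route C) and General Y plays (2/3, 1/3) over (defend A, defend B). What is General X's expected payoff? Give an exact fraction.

Against (2/3, 1/3), each row's expected payoff is route A: -6; route B: 8/3; route C: 3.
Taking the (2/5, 1/5, 2/5)-weighted average: (2/5)·(-6) + (1/5)·(8/3) + (2/5)·(3) = -2/3.

-2/3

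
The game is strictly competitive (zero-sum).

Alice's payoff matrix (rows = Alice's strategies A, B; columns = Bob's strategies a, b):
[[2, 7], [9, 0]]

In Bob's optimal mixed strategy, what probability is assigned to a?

Row minima are 2 and 0, so Alice's maximin is 2; column maxima are 9 and 7, so Bob's minimax is 7. These differ, so the equilibrium is in mixed strategies.
Let Bob play a with probability q. Alice is indifferent when 2q + 7(1−q) = 9q, giving q = 1/2.

1/2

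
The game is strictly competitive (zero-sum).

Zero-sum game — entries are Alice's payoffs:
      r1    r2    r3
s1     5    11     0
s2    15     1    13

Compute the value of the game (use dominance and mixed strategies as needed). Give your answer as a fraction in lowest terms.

Column r1 is strictly dominated by r3 for Bob (it gives Alice more in every row).
The remaining 2×2 game on (s1, s2) × (r2, r3) has no saddle point. Let Alice play s1 with probability p; indifference gives 11p + (1−p) = 13(1−p), so p = 12/23.
Similarly Bob's optimal q on r2 is 13/23, and the value is 11·(13/23) + (0)·(10/23) = 143/23.

143/23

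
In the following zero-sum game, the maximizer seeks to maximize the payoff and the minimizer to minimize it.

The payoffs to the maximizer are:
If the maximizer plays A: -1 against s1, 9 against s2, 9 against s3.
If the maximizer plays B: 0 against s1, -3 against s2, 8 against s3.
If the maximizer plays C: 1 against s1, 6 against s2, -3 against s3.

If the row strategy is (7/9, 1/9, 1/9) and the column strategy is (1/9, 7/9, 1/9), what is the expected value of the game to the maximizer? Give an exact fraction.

Against (1/9, 7/9, 1/9), each row's expected payoff is A: 71/9; B: -13/9; C: 40/9.
Taking the (7/9, 1/9, 1/9)-weighted average: (7/9)·(71/9) + (1/9)·(-13/9) + (1/9)·(40/9) = 524/81.

524/81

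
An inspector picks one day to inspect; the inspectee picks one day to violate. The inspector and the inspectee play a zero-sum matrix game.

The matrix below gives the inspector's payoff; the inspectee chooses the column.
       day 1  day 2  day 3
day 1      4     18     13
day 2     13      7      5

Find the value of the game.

Column day 2 is strictly dominated by day 3 for the inspectee (it gives the inspector more in every row).
The remaining 2×2 game on (day 1, day 2) × (day 1, day 3) has no saddle point. Let the inspector play day 1 with probability p; indifference gives 4p + 13(1−p) = 13p + 5(1−p), so p = 8/17.
Similarly the inspectee's optimal q on day 1 is 8/17, and the value is 4·(8/17) + (13)·(9/17) = 149/17.

149/17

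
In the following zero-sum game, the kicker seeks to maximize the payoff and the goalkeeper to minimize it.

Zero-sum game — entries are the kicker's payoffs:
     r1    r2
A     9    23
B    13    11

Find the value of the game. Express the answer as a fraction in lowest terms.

Row minima are 9 and 11, so the kicker's maximin is 11; column maxima are 13 and 23, so the goalkeeper's minimax is 13. These differ, so the equilibrium is in mixed strategies.
Let the kicker play A with probability p. The goalkeeper is indifferent when 9p + 13(1−p) = 23p + 11(1−p), giving p = 1/8.
Let the goalkeeper play r1 with probability q. The kicker is indifferent when 9q + 23(1−q) = 13q + 11(1−q), giving q = 3/4.
The value is 9·(3/4) + (23)·(1/4) = 25/2.

25/2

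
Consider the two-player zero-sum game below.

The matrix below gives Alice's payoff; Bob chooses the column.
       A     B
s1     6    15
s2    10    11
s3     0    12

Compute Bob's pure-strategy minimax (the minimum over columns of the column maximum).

The worst case (largest entry) in each column is A: 10, B: 15.
The best (smallest) of these is 10.

10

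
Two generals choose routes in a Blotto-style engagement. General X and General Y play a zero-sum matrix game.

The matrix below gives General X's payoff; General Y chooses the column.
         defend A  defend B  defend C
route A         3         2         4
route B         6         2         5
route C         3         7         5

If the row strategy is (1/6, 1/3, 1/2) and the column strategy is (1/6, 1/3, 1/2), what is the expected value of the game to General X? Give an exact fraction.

55/12

Against (1/6, 1/3, 1/2), each row's expected payoff is route A: 19/6; route B: 25/6; route C: 16/3.
Taking the (1/6, 1/3, 1/2)-weighted average: (1/6)·(19/6) + (1/3)·(25/6) + (1/2)·(16/3) = 55/12.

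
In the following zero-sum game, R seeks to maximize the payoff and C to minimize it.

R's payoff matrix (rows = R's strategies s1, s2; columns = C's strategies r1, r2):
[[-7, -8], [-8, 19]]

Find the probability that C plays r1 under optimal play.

Row minima are -8 and -8, so R's maximin is -8; column maxima are -7 and 19, so C's minimax is -7. These differ, so the equilibrium is in mixed strategies.
Let C play r1 with probability q. R is indifferent when −7q − 8(1−q) = −8q + 19(1−q), giving q = 27/28.

27/28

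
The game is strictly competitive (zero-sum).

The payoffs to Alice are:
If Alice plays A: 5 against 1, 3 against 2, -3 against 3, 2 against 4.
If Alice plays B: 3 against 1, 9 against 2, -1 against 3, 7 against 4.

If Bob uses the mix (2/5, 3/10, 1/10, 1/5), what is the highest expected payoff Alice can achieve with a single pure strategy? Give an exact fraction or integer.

A: (5)·(2/5) + (3)·(3/10) + (-3)·(1/10) + (2)·(1/5) = 3.
B: (3)·(2/5) + (9)·(3/10) + (-1)·(1/10) + (7)·(1/5) = 26/5.
The best pure response is B with expected payoff 26/5.

26/5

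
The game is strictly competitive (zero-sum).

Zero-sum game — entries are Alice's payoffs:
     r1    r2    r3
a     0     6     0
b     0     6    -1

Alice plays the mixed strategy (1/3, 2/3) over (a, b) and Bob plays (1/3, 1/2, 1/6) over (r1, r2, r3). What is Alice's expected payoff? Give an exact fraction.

Against (1/3, 1/2, 1/6), each row's expected payoff is a: 3; b: 17/6.
Taking the (1/3, 2/3)-weighted average: (1/3)·(3) + (2/3)·(17/6) = 26/9.

26/9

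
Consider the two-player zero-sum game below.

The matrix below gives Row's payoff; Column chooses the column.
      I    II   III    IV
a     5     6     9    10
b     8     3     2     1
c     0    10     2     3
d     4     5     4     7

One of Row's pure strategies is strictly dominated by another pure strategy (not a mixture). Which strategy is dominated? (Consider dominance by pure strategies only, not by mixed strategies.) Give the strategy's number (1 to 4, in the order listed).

4

Compare d with a: 5 > 4, 6 > 5, 9 > 4, 10 > 7.
So a strictly dominates d for Row; d is strictly dominated.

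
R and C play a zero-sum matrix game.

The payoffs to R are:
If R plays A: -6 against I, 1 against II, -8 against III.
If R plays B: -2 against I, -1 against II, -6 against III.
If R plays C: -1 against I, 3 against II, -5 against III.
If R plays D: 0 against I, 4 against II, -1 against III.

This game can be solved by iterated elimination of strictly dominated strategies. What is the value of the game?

-1

Column I is strictly dominated by III for C (-8<-6, -6<-2, -5<-1, -1<0); eliminate I.
Row B is strictly dominated by row C (3>-1, -5>-6); eliminate B.
Column II is strictly dominated by III for C (-8<1, -5<3, -1<4); eliminate II.
Row C is strictly dominated by row D (-1>-5); eliminate C.
Row A is strictly dominated by row D (-1>-8); eliminate A.
Only (D, III) remains, with payoff -1.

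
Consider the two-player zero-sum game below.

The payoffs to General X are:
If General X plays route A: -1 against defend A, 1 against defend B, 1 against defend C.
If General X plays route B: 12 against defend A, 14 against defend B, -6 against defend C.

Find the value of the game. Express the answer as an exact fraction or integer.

3/10

Column defend B is strictly dominated by defend A for General Y (it gives General X more in every row).
The remaining 2×2 game on (route A, route B) × (defend A, defend C) has no saddle point. Let General X play route A with probability p; indifference gives −p + 12(1−p) = p − 6(1−p), so p = 9/10.
Similarly General Y's optimal q on defend A is 7/20, and the value is -1·(7/20) + (1)·(13/20) = 3/10.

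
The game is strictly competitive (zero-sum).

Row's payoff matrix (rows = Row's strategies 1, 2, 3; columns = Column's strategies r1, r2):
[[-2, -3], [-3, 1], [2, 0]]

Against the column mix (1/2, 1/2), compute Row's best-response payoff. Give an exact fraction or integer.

1

1: (-2)·(1/2) + (-3)·(1/2) = -5/2.
2: (-3)·(1/2) + (1)·(1/2) = -1.
3: (2)·(1/2) + (0)·(1/2) = 1.
The best pure response is 3 with expected payoff 1.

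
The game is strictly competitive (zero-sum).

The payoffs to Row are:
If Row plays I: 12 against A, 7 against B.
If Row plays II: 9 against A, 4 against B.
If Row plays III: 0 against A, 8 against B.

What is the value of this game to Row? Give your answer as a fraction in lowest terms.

Row II is strictly dominated by row I, so Row never plays it.
The remaining 2×2 game on (I, III) × (A, B) has no saddle point. Let Row play I with probability p; indifference gives 12p = 7p + 8(1−p), so p = 8/13.
Similarly Column's optimal q on A is 1/13, and the value is 12·(1/13) + (7)·(12/13) = 96/13.

96/13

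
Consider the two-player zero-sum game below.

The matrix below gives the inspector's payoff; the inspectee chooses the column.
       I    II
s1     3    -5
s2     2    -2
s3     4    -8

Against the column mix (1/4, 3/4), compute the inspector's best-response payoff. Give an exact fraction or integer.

-1

s1: (3)·(1/4) + (-5)·(3/4) = -3.
s2: (2)·(1/4) + (-2)·(3/4) = -1.
s3: (4)·(1/4) + (-8)·(3/4) = -5.
The best pure response is s2 with expected payoff -1.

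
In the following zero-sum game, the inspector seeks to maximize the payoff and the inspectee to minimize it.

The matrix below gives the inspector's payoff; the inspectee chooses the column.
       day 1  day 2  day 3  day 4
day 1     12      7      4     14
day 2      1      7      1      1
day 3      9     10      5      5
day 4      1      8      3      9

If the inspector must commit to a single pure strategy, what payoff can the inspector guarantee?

5

The worst-case payoff for each row is day 1: 4, day 2: 1, day 3: 5, day 4: 1.
The best of these is 5.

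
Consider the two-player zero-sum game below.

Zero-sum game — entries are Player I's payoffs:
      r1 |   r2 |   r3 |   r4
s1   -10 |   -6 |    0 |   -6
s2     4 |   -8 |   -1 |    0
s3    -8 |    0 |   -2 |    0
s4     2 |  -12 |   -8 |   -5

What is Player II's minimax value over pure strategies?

0

The worst case (largest entry) in each column is r1: 4, r2: 0, r3: 0, r4: 0.
The best (smallest) of these is 0.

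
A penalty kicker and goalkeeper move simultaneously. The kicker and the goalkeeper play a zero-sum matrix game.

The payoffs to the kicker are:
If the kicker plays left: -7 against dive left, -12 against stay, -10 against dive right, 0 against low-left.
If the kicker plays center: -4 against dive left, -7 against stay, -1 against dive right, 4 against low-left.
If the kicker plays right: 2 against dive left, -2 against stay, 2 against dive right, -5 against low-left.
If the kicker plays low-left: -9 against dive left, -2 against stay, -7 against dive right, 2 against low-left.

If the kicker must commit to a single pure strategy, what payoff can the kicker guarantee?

-5

The worst-case payoff for each row is left: -12, center: -7, right: -5, low-left: -9.
The best of these is -5.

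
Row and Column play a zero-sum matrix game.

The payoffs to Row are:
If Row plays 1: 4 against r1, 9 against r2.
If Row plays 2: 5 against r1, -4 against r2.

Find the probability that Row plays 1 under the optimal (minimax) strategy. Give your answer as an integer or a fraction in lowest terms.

9/14

Row minima are 4 and -4, so Row's maximin is 4; column maxima are 5 and 9, so Column's minimax is 5. These differ, so the equilibrium is in mixed strategies.
Let Row play 1 with probability p. Column is indifferent when 4p + 5(1−p) = 9p − 4(1−p), giving p = 9/14.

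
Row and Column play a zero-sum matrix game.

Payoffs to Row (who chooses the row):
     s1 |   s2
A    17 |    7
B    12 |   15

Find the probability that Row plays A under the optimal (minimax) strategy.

3/13

Row minima are 7 and 12, so Row's maximin is 12; column maxima are 17 and 15, so Column's minimax is 15. These differ, so the equilibrium is in mixed strategies.
Let Row play A with probability p. Column is indifferent when 17p + 12(1−p) = 7p + 15(1−p), giving p = 3/13.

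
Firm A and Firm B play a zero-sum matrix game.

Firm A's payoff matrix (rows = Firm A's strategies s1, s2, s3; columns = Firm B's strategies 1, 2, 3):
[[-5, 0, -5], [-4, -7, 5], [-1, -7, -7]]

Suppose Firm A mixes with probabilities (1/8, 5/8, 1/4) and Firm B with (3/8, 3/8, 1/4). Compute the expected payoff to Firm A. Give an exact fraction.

-27/8

Against (3/8, 3/8, 1/4), each row's expected payoff is s1: -25/8; s2: -23/8; s3: -19/4.
Taking the (1/8, 5/8, 1/4)-weighted average: (1/8)·(-25/8) + (5/8)·(-23/8) + (1/4)·(-19/4) = -27/8.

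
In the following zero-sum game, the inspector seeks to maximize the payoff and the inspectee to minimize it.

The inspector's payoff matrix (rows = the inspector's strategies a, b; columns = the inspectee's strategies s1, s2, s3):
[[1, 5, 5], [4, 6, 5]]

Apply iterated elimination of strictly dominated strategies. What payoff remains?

Column s3 is strictly dominated by s1 for the inspectee (1<5, 4<5); eliminate s3.
Row a is strictly dominated by row b (4>1, 6>5); eliminate a.
Column s2 is strictly dominated by s1 for the inspectee (4<6); eliminate s2.
Only (b, s1) remains, with payoff 4.

4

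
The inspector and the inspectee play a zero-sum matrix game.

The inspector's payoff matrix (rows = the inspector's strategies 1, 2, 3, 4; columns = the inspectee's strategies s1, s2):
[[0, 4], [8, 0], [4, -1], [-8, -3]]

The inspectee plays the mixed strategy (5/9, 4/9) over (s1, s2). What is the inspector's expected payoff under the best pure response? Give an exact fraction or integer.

1: (0)·(5/9) + (4)·(4/9) = 16/9.
2: (8)·(5/9) + (0)·(4/9) = 40/9.
3: (4)·(5/9) + (-1)·(4/9) = 16/9.
4: (-8)·(5/9) + (-3)·(4/9) = -52/9.
The best pure response is 2 with expected payoff 40/9.

40/9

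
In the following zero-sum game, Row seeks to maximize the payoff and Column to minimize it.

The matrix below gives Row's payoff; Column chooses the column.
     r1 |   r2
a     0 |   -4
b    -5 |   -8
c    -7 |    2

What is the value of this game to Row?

-28/13

Row b is strictly dominated by row a, so Row never plays it.
The remaining 2×2 game on (a, c) × (r1, r2) has no saddle point. Let Row play a with probability p; indifference gives −7(1−p) = −4p + 2(1−p), so p = 9/13.
Similarly Column's optimal q on r1 is 6/13, and the value is 0·(6/13) + (-4)·(7/13) = -28/13.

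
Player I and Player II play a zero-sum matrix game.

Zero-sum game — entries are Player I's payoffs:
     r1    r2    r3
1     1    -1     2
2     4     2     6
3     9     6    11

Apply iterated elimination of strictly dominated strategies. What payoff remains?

Column r1 is strictly dominated by r2 for Player II (-1<1, 2<4, 6<9); eliminate r1.
Row 1 is strictly dominated by row 2 (2>-1, 6>2); eliminate 1.
Column r3 is strictly dominated by r2 for Player II (2<6, 6<11); eliminate r3.
Row 2 is strictly dominated by row 3 (6>2); eliminate 2.
Only (3, r2) remains, with payoff 6.

6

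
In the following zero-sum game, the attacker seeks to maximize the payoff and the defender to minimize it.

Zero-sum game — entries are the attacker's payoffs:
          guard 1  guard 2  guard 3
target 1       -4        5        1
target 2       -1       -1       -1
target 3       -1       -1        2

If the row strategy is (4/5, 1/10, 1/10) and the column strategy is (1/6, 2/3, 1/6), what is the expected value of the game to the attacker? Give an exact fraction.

Against (1/6, 2/3, 1/6), each row's expected payoff is target 1: 17/6; target 2: -1; target 3: -1/2.
Taking the (4/5, 1/10, 1/10)-weighted average: (4/5)·(17/6) + (1/10)·(-1) + (1/10)·(-1/2) = 127/60.

127/60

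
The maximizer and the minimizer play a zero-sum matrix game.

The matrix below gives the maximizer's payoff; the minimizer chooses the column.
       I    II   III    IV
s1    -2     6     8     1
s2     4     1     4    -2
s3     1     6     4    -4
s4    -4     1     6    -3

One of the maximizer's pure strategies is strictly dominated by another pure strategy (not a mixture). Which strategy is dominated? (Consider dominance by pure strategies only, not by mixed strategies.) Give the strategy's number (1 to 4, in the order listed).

Compare s4 with s1: -2 > -4, 6 > 1, 8 > 6, 1 > -3.
So s1 strictly dominates s4 for the maximizer; s4 is strictly dominated.

4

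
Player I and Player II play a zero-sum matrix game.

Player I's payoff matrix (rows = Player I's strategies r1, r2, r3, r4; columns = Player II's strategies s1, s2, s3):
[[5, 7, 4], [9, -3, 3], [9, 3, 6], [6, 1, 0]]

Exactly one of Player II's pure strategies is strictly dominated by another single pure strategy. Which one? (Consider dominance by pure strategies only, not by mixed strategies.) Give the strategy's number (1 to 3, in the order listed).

1

Player II prefers columns that give Player I less. Compare s1 with s3: 4 < 5, 3 < 9, 6 < 9, 0 < 6.
So s3 strictly dominates s1 for Player II; s1 is strictly dominated.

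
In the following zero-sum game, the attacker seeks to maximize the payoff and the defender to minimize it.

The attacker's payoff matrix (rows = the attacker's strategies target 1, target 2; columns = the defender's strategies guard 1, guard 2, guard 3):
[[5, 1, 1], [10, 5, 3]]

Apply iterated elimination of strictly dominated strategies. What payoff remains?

3

Row target 1 is strictly dominated by row target 2 (10>5, 5>1, 3>1); eliminate target 1.
Column guard 1 is strictly dominated by guard 2 for the defender (5<10); eliminate guard 1.
Column guard 2 is strictly dominated by guard 3 for the defender (3<5); eliminate guard 2.
Only (target 2, guard 3) remains, with payoff 3.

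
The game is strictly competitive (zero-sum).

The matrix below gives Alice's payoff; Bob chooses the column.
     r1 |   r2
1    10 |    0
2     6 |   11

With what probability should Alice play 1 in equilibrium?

1/3

Row minima are 0 and 6, so Alice's maximin is 6; column maxima are 10 and 11, so Bob's minimax is 10. These differ, so the equilibrium is in mixed strategies.
Let Alice play 1 with probability p. Bob is indifferent when 10p + 6(1−p) = 11(1−p), giving p = 1/3.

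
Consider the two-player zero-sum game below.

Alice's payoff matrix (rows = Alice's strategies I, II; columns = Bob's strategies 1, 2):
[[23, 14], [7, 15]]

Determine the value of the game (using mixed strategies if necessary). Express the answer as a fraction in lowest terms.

Row minima are 14 and 7, so Alice's maximin is 14; column maxima are 23 and 15, so Bob's minimax is 15. These differ, so the equilibrium is in mixed strategies.
Let Alice play I with probability p. Bob is indifferent when 23p + 7(1−p) = 14p + 15(1−p), giving p = 8/17.
Let Bob play 1 with probability q. Alice is indifferent when 23q + 14(1−q) = 7q + 15(1−q), giving q = 1/17.
The value is 23·(1/17) + (14)·(16/17) = 247/17.

247/17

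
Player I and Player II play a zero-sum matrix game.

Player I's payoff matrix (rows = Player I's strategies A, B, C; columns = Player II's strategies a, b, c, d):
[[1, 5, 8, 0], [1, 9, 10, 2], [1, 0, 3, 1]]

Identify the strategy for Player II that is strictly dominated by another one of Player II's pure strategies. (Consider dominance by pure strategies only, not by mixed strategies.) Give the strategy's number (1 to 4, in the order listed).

3

Player II prefers columns that give Player I less. Compare c with a: 1 < 8, 1 < 10, 1 < 3.
So a strictly dominates c for Player II; c is strictly dominated.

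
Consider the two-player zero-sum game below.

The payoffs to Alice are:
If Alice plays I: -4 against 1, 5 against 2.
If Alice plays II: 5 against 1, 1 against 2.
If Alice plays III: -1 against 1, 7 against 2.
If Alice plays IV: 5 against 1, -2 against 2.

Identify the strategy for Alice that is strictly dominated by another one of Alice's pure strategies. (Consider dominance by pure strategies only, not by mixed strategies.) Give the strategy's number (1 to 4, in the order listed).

1

Compare I with III: -1 > -4, 7 > 5.
So III strictly dominates I for Alice; I is strictly dominated.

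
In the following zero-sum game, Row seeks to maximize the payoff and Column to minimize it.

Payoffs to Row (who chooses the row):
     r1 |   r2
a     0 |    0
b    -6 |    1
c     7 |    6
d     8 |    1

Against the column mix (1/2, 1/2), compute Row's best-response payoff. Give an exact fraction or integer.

13/2

a: (0)·(1/2) + (0)·(1/2) = 0.
b: (-6)·(1/2) + (1)·(1/2) = -5/2.
c: (7)·(1/2) + (6)·(1/2) = 13/2.
d: (8)·(1/2) + (1)·(1/2) = 9/2.
The best pure response is c with expected payoff 13/2.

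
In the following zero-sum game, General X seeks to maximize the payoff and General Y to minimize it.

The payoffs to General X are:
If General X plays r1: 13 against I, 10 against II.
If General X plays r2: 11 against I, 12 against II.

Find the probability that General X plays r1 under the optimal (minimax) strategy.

1/4

Row minima are 10 and 11, so General X's maximin is 11; column maxima are 13 and 12, so General Y's minimax is 12. These differ, so the equilibrium is in mixed strategies.
Let General X play r1 with probability p. General Y is indifferent when 13p + 11(1−p) = 10p + 12(1−p), giving p = 1/4.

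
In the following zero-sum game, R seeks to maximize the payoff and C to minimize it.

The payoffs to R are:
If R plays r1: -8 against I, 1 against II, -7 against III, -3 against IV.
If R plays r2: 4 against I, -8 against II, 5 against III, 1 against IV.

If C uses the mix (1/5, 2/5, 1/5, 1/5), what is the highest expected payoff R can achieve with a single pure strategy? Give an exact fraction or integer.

-6/5

r1: (-8)·(1/5) + (1)·(2/5) + (-7)·(1/5) + (-3)·(1/5) = -16/5.
r2: (4)·(1/5) + (-8)·(2/5) + (5)·(1/5) + (1)·(1/5) = -6/5.
The best pure response is r2 with expected payoff -6/5.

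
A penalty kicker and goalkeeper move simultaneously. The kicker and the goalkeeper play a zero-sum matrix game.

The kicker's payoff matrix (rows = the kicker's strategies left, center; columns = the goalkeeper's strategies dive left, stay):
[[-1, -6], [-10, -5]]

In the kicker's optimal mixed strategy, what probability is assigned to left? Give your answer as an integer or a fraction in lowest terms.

Row minima are -6 and -10, so the kicker's maximin is -6; column maxima are -1 and -5, so the goalkeeper's minimax is -5. These differ, so the equilibrium is in mixed strategies.
Let the kicker play left with probability p. The goalkeeper is indifferent when −p − 10(1−p) = −6p − 5(1−p), giving p = 1/2.

1/2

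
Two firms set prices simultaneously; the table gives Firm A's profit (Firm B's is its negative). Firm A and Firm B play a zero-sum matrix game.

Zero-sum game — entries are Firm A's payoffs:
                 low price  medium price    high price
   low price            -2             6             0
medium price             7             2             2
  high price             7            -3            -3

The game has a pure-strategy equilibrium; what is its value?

Row minima: -2, 2, -3 → Firm A's maximin is 2.
Column maxima: 7, 6, 2 → Firm B's minimax is 2.
They coincide at (medium price, high price), so the value is 2.

2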